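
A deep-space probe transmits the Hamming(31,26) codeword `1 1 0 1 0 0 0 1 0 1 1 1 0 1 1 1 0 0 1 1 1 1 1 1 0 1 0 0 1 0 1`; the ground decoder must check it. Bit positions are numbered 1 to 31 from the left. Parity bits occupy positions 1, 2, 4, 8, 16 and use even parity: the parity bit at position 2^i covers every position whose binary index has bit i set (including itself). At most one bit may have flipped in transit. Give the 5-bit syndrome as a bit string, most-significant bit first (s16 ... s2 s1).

s1: b1⊕b3⊕b5⊕b7⊕b9⊕b11⊕b13⊕b15⊕b17⊕b19⊕b21⊕b23⊕b25⊕b27⊕b29⊕b31 = 1⊕0⊕0⊕0⊕0⊕1⊕0⊕1⊕0⊕1⊕1⊕1⊕0⊕0⊕1⊕1 = 0
s2: b2⊕b3⊕b6⊕b7⊕b10⊕b11⊕b14⊕b15⊕b18⊕b19⊕b22⊕b23⊕b26⊕b27⊕b30⊕b31 = 1⊕0⊕0⊕0⊕1⊕1⊕1⊕1⊕0⊕1⊕1⊕1⊕1⊕0⊕0⊕1 = 0
s4: b4⊕b5⊕b6⊕b7⊕b12⊕b13⊕b14⊕b15⊕b20⊕b21⊕b22⊕b23⊕b28⊕b29⊕b30⊕b31 = 1⊕0⊕0⊕0⊕1⊕0⊕1⊕1⊕1⊕1⊕1⊕1⊕0⊕1⊕0⊕1 = 0
s8: b8⊕b9⊕b10⊕b11⊕b12⊕b13⊕b14⊕b15⊕b24⊕b25⊕b26⊕b27⊕b28⊕b29⊕b30⊕b31 = 1⊕0⊕1⊕1⊕1⊕0⊕1⊕1⊕1⊕0⊕1⊕0⊕0⊕1⊕0⊕1 = 0
s16: b16⊕b17⊕b18⊕b19⊕b20⊕b21⊕b22⊕b23⊕b24⊕b25⊕b26⊕b27⊕b28⊕b29⊕b30⊕b31 = 1⊕0⊕0⊕1⊕1⊕1⊕1⊕1⊕1⊕0⊕1⊕0⊕0⊕1⊕0⊕1 = 0
Syndrome (s16...s1) = 00000 → position 0 (no error).

00000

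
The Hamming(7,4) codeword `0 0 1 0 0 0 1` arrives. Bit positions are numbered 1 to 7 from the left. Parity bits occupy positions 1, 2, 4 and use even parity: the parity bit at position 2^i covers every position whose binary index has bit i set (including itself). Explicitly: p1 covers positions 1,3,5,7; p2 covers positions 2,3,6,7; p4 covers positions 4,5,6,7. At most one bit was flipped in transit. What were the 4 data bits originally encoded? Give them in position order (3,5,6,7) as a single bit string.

1001

s1: b1⊕b3⊕b5⊕b7 = 0⊕1⊕0⊕1 = 0
s2: b2⊕b3⊕b6⊕b7 = 0⊕1⊕0⊕1 = 0
s4: b4⊕b5⊕b6⊕b7 = 0⊕0⊕0⊕1 = 1
Syndrome (s4...s1) = 100 → position 4.
Flip bit 4: corrected codeword = 0011001
Data bits at positions 3,5,6,7: 1001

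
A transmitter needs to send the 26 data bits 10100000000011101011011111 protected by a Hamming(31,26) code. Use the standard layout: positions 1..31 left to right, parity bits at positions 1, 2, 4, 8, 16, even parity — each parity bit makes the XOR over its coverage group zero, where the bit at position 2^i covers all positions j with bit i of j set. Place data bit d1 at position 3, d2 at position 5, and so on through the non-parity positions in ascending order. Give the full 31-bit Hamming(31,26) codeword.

Place data bits at non-power-of-two positions: b3=1, b5=0, b6=1, b7=0, b9=0, b10=0, b11=0, b12=0, b13=0, b14=0, b15=0, b17=0, b18=1, b19=1, b20=1, b21=0, b22=1, b23=0, b24=1, b25=1, b26=0, b27=1, b28=1, b29=1, b30=1, b31=1.
p1 = XOR of data positions {3,5,7,9,11,13,15,17,19,21,23,25,27,29,31} = 1⊕0⊕0⊕0⊕0⊕0⊕0⊕0⊕1⊕0⊕0⊕1⊕1⊕1⊕1 = 0
p2 = XOR of data positions {3,6,7,10,11,14,15,18,19,22,23,26,27,30,31} = 1⊕1⊕0⊕0⊕0⊕0⊕0⊕1⊕1⊕1⊕0⊕0⊕1⊕1⊕1 = 0
p4 = XOR of data positions {5,6,7,12,13,14,15,20,21,22,23,28,29,30,31} = 0⊕1⊕0⊕0⊕0⊕0⊕0⊕1⊕0⊕1⊕0⊕1⊕1⊕1⊕1 = 1
p8 = XOR of data positions {9,10,11,12,13,14,15,24,25,26,27,28,29,30,31} = 0⊕0⊕0⊕0⊕0⊕0⊕0⊕1⊕1⊕0⊕1⊕1⊕1⊕1⊕1 = 1
p16 = XOR of data positions {17,18,19,20,21,22,23,24,25,26,27,28,29,30,31} = 0⊕1⊕1⊕1⊕0⊕1⊕0⊕1⊕1⊕0⊕1⊕1⊕1⊕1⊕1 = 1
Codeword b1..b31 = 0011010100000001011101011011111

0011010100000001011101011011111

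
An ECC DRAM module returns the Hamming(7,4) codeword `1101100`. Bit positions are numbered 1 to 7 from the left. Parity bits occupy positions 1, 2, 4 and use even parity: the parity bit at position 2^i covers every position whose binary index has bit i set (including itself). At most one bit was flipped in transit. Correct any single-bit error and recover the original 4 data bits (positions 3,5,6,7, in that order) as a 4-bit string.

s1: b1⊕b3⊕b5⊕b7 = 1⊕0⊕1⊕0 = 0
s2: b2⊕b3⊕b6⊕b7 = 1⊕0⊕0⊕0 = 1
s4: b4⊕b5⊕b6⊕b7 = 1⊕1⊕0⊕0 = 0
Syndrome (s4...s1) = 010 → position 2.
Flip bit 2: corrected codeword = 1001100
Data bits at positions 3,5,6,7: 0100

0100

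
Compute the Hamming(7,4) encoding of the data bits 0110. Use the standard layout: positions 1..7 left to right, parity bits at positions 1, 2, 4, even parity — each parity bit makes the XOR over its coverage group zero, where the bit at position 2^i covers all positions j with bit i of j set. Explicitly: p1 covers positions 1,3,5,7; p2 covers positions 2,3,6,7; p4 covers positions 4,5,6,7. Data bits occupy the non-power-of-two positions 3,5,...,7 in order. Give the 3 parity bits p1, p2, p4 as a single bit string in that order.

Place data bits at non-power-of-two positions: b3=0, b5=1, b6=1, b7=0.
p1 = XOR of data positions {3,5,7} = 0⊕1⊕0 = 1
p2 = XOR of data positions {3,6,7} = 0⊕1⊕0 = 1
p4 = XOR of data positions {5,6,7} = 1⊕1⊕0 = 0
Parity bits p1,p2,p4 = 110

110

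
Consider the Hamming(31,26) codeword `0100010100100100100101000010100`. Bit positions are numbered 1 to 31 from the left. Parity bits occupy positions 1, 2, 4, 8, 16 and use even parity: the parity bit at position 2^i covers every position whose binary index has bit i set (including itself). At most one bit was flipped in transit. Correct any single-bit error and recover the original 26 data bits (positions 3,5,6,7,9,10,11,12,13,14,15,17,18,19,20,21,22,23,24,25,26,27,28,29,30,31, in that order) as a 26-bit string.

s1: b1⊕b3⊕b5⊕b7⊕b9⊕b11⊕b13⊕b15⊕b17⊕b19⊕b21⊕b23⊕b25⊕b27⊕b29⊕b31 = 0⊕0⊕0⊕0⊕0⊕1⊕0⊕0⊕1⊕0⊕0⊕0⊕0⊕1⊕1⊕0 = 0
s2: b2⊕b3⊕b6⊕b7⊕b10⊕b11⊕b14⊕b15⊕b18⊕b19⊕b22⊕b23⊕b26⊕b27⊕b30⊕b31 = 1⊕0⊕1⊕0⊕0⊕1⊕1⊕0⊕0⊕0⊕1⊕0⊕0⊕1⊕0⊕0 = 0
s4: b4⊕b5⊕b6⊕b7⊕b12⊕b13⊕b14⊕b15⊕b20⊕b21⊕b22⊕b23⊕b28⊕b29⊕b30⊕b31 = 0⊕0⊕1⊕0⊕0⊕0⊕1⊕0⊕1⊕0⊕1⊕0⊕0⊕1⊕0⊕0 = 1
s8: b8⊕b9⊕b10⊕b11⊕b12⊕b13⊕b14⊕b15⊕b24⊕b25⊕b26⊕b27⊕b28⊕b29⊕b30⊕b31 = 1⊕0⊕0⊕1⊕0⊕0⊕1⊕0⊕0⊕0⊕0⊕1⊕0⊕1⊕0⊕0 = 1
s16: b16⊕b17⊕b18⊕b19⊕b20⊕b21⊕b22⊕b23⊕b24⊕b25⊕b26⊕b27⊕b28⊕b29⊕b30⊕b31 = 0⊕1⊕0⊕0⊕1⊕0⊕1⊕0⊕0⊕0⊕0⊕1⊕0⊕1⊕0⊕0 = 1
Syndrome (s16...s1) = 11100 → position 28.
Flip bit 28: corrected codeword = 0100010100100100100101000011100
Data bits at positions 3,5,6,7,9,10,11,12,13,14,15,17,18,19,20,21,22,23,24,25,26,27,28,29,30,31: 00100010010100101000011100

00100010010100101000011100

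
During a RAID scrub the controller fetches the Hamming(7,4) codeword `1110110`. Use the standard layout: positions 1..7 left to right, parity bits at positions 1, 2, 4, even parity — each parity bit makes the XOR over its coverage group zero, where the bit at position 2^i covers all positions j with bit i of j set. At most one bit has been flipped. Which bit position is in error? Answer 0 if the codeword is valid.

s1: b1⊕b3⊕b5⊕b7 = 1⊕1⊕1⊕0 = 1
s2: b2⊕b3⊕b6⊕b7 = 1⊕1⊕1⊕0 = 1
s4: b4⊕b5⊕b6⊕b7 = 0⊕1⊕1⊕0 = 0
Syndrome (s4...s1) = 011 → position 3.

3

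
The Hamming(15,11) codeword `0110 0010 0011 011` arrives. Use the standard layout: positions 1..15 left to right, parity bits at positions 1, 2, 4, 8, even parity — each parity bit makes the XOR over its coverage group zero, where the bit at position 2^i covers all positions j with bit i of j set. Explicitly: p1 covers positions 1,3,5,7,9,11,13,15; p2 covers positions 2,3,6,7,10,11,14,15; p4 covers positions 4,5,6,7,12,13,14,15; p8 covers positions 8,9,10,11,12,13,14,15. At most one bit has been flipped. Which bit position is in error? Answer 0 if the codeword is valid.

0

s1: b1⊕b3⊕b5⊕b7⊕b9⊕b11⊕b13⊕b15 = 0⊕1⊕0⊕1⊕0⊕1⊕0⊕1 = 0
s2: b2⊕b3⊕b6⊕b7⊕b10⊕b11⊕b14⊕b15 = 1⊕1⊕0⊕1⊕0⊕1⊕1⊕1 = 0
s4: b4⊕b5⊕b6⊕b7⊕b12⊕b13⊕b14⊕b15 = 0⊕0⊕0⊕1⊕1⊕0⊕1⊕1 = 0
s8: b8⊕b9⊕b10⊕b11⊕b12⊕b13⊕b14⊕b15 = 0⊕0⊕0⊕1⊕1⊕0⊕1⊕1 = 0
Syndrome (s8...s1) = 0000 → position 0 (no error).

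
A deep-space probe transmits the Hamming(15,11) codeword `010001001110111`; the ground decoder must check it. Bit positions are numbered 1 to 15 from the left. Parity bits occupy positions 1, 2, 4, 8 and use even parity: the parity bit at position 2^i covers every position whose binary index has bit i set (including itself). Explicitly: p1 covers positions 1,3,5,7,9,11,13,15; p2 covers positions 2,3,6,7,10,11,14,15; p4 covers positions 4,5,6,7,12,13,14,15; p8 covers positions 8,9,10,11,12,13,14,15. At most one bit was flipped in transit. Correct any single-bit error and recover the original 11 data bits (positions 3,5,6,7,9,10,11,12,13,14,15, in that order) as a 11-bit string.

s1: b1⊕b3⊕b5⊕b7⊕b9⊕b11⊕b13⊕b15 = 0⊕0⊕0⊕0⊕1⊕1⊕1⊕1 = 0
s2: b2⊕b3⊕b6⊕b7⊕b10⊕b11⊕b14⊕b15 = 1⊕0⊕1⊕0⊕1⊕1⊕1⊕1 = 0
s4: b4⊕b5⊕b6⊕b7⊕b12⊕b13⊕b14⊕b15 = 0⊕0⊕1⊕0⊕0⊕1⊕1⊕1 = 0
s8: b8⊕b9⊕b10⊕b11⊕b12⊕b13⊕b14⊕b15 = 0⊕1⊕1⊕1⊕0⊕1⊕1⊕1 = 0
Syndrome (s8...s1) = 0000 → position 0 (no error).
No correction needed.
Data bits at positions 3,5,6,7,9,10,11,12,13,14,15: 00101110111

00101110111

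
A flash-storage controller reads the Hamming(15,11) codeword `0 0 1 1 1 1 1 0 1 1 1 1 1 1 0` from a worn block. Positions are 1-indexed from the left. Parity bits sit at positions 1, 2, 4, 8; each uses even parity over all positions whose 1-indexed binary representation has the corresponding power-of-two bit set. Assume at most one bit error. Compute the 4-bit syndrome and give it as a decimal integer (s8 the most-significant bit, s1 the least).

s1: b1⊕b3⊕b5⊕b7⊕b9⊕b11⊕b13⊕b15 = 0⊕1⊕1⊕1⊕1⊕1⊕1⊕0 = 0
s2: b2⊕b3⊕b6⊕b7⊕b10⊕b11⊕b14⊕b15 = 0⊕1⊕1⊕1⊕1⊕1⊕1⊕0 = 0
s4: b4⊕b5⊕b6⊕b7⊕b12⊕b13⊕b14⊕b15 = 1⊕1⊕1⊕1⊕1⊕1⊕1⊕0 = 1
s8: b8⊕b9⊕b10⊕b11⊕b12⊕b13⊕b14⊕b15 = 0⊕1⊕1⊕1⊕1⊕1⊕1⊕0 = 0
Syndrome (s8...s1) = 0100 → position 4.

4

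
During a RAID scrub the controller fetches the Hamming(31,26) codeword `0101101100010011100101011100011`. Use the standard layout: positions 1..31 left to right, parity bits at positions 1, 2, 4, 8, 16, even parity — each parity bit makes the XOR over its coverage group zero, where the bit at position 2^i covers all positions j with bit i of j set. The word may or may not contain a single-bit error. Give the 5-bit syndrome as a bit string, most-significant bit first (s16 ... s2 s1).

s1: b1⊕b3⊕b5⊕b7⊕b9⊕b11⊕b13⊕b15⊕b17⊕b19⊕b21⊕b23⊕b25⊕b27⊕b29⊕b31 = 0⊕0⊕1⊕1⊕0⊕0⊕0⊕1⊕1⊕0⊕0⊕0⊕1⊕0⊕0⊕1 = 0
s2: b2⊕b3⊕b6⊕b7⊕b10⊕b11⊕b14⊕b15⊕b18⊕b19⊕b22⊕b23⊕b26⊕b27⊕b30⊕b31 = 1⊕0⊕0⊕1⊕0⊕0⊕0⊕1⊕0⊕0⊕1⊕0⊕1⊕0⊕1⊕1 = 1
s4: b4⊕b5⊕b6⊕b7⊕b12⊕b13⊕b14⊕b15⊕b20⊕b21⊕b22⊕b23⊕b28⊕b29⊕b30⊕b31 = 1⊕1⊕0⊕1⊕1⊕0⊕0⊕1⊕1⊕0⊕1⊕0⊕0⊕0⊕1⊕1 = 1
s8: b8⊕b9⊕b10⊕b11⊕b12⊕b13⊕b14⊕b15⊕b24⊕b25⊕b26⊕b27⊕b28⊕b29⊕b30⊕b31 = 1⊕0⊕0⊕0⊕1⊕0⊕0⊕1⊕1⊕1⊕1⊕0⊕0⊕0⊕1⊕1 = 0
s16: b16⊕b17⊕b18⊕b19⊕b20⊕b21⊕b22⊕b23⊕b24⊕b25⊕b26⊕b27⊕b28⊕b29⊕b30⊕b31 = 1⊕1⊕0⊕0⊕1⊕0⊕1⊕0⊕1⊕1⊕1⊕0⊕0⊕0⊕1⊕1 = 1
Syndrome (s16...s1) = 10110 → position 22.

10110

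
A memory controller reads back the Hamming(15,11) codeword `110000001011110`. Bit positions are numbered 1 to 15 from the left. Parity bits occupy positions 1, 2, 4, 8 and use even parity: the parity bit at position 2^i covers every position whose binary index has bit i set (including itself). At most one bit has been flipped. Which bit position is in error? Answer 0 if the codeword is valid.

s1: b1⊕b3⊕b5⊕b7⊕b9⊕b11⊕b13⊕b15 = 1⊕0⊕0⊕0⊕1⊕1⊕1⊕0 = 0
s2: b2⊕b3⊕b6⊕b7⊕b10⊕b11⊕b14⊕b15 = 1⊕0⊕0⊕0⊕0⊕1⊕1⊕0 = 1
s4: b4⊕b5⊕b6⊕b7⊕b12⊕b13⊕b14⊕b15 = 0⊕0⊕0⊕0⊕1⊕1⊕1⊕0 = 1
s8: b8⊕b9⊕b10⊕b11⊕b12⊕b13⊕b14⊕b15 = 0⊕1⊕0⊕1⊕1⊕1⊕1⊕0 = 1
Syndrome (s8...s1) = 1110 → position 14.

14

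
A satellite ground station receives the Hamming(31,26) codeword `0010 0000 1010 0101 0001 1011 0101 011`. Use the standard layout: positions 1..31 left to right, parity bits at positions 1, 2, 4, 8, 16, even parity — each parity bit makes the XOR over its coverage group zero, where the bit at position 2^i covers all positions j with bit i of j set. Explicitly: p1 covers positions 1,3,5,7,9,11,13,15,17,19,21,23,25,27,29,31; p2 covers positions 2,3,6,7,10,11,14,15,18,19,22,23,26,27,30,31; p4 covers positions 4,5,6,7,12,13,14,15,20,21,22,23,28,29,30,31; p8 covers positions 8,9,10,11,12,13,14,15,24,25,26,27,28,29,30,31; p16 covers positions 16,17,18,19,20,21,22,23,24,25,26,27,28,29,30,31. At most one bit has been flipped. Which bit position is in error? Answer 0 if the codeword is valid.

22

s1: b1⊕b3⊕b5⊕b7⊕b9⊕b11⊕b13⊕b15⊕b17⊕b19⊕b21⊕b23⊕b25⊕b27⊕b29⊕b31 = 0⊕1⊕0⊕0⊕1⊕1⊕0⊕0⊕0⊕0⊕1⊕1⊕0⊕0⊕0⊕1 = 0
s2: b2⊕b3⊕b6⊕b7⊕b10⊕b11⊕b14⊕b15⊕b18⊕b19⊕b22⊕b23⊕b26⊕b27⊕b30⊕b31 = 0⊕1⊕0⊕0⊕0⊕1⊕1⊕0⊕0⊕0⊕0⊕1⊕1⊕0⊕1⊕1 = 1
s4: b4⊕b5⊕b6⊕b7⊕b12⊕b13⊕b14⊕b15⊕b20⊕b21⊕b22⊕b23⊕b28⊕b29⊕b30⊕b31 = 0⊕0⊕0⊕0⊕0⊕0⊕1⊕0⊕1⊕1⊕0⊕1⊕1⊕0⊕1⊕1 = 1
s8: b8⊕b9⊕b10⊕b11⊕b12⊕b13⊕b14⊕b15⊕b24⊕b25⊕b26⊕b27⊕b28⊕b29⊕b30⊕b31 = 0⊕1⊕0⊕1⊕0⊕0⊕1⊕0⊕1⊕0⊕1⊕0⊕1⊕0⊕1⊕1 = 0
s16: b16⊕b17⊕b18⊕b19⊕b20⊕b21⊕b22⊕b23⊕b24⊕b25⊕b26⊕b27⊕b28⊕b29⊕b30⊕b31 = 1⊕0⊕0⊕0⊕1⊕1⊕0⊕1⊕1⊕0⊕1⊕0⊕1⊕0⊕1⊕1 = 1
Syndrome (s16...s1) = 10110 → position 22.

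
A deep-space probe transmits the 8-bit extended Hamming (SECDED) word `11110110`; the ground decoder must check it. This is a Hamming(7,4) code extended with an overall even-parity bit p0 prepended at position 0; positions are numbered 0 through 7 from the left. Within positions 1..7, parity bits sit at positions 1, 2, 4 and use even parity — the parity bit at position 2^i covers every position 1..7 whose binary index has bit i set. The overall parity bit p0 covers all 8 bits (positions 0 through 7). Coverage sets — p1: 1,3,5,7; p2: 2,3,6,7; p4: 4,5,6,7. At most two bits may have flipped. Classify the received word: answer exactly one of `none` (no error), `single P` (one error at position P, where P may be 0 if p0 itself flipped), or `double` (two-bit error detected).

s1: b1⊕b3⊕b5⊕b7 = 1⊕1⊕1⊕0 = 1
s2: b2⊕b3⊕b6⊕b7 = 1⊕1⊕1⊕0 = 1
s4: b4⊕b5⊕b6⊕b7 = 0⊕1⊕1⊕0 = 0
Syndrome (s4...s1) = 011 → position 3.
Overall parity (XOR of all 8 bits, including p0): 1⊕1⊕1⊕1⊕0⊕1⊕1⊕0 = 0
Overall=0, syndrome position=3 → double-bit error detected (uncorrectable).

double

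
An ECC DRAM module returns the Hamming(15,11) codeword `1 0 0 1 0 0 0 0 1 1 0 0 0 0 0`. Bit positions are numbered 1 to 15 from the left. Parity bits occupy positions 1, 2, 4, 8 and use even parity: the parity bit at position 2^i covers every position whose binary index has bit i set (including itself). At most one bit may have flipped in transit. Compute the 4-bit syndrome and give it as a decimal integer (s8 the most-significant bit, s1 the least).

s1: b1⊕b3⊕b5⊕b7⊕b9⊕b11⊕b13⊕b15 = 1⊕0⊕0⊕0⊕1⊕0⊕0⊕0 = 0
s2: b2⊕b3⊕b6⊕b7⊕b10⊕b11⊕b14⊕b15 = 0⊕0⊕0⊕0⊕1⊕0⊕0⊕0 = 1
s4: b4⊕b5⊕b6⊕b7⊕b12⊕b13⊕b14⊕b15 = 1⊕0⊕0⊕0⊕0⊕0⊕0⊕0 = 1
s8: b8⊕b9⊕b10⊕b11⊕b12⊕b13⊕b14⊕b15 = 0⊕1⊕1⊕0⊕0⊕0⊕0⊕0 = 0
Syndrome (s8...s1) = 0110 → position 6.

6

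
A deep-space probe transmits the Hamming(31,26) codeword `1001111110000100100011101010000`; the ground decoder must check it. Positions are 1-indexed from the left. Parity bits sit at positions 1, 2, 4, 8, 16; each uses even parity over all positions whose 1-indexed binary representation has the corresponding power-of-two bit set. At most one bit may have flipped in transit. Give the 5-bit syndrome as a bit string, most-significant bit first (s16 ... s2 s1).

01001

s1: b1⊕b3⊕b5⊕b7⊕b9⊕b11⊕b13⊕b15⊕b17⊕b19⊕b21⊕b23⊕b25⊕b27⊕b29⊕b31 = 1⊕0⊕1⊕1⊕1⊕0⊕0⊕0⊕1⊕0⊕1⊕1⊕1⊕1⊕0⊕0 = 1
s2: b2⊕b3⊕b6⊕b7⊕b10⊕b11⊕b14⊕b15⊕b18⊕b19⊕b22⊕b23⊕b26⊕b27⊕b30⊕b31 = 0⊕0⊕1⊕1⊕0⊕0⊕1⊕0⊕0⊕0⊕1⊕1⊕0⊕1⊕0⊕0 = 0
s4: b4⊕b5⊕b6⊕b7⊕b12⊕b13⊕b14⊕b15⊕b20⊕b21⊕b22⊕b23⊕b28⊕b29⊕b30⊕b31 = 1⊕1⊕1⊕1⊕0⊕0⊕1⊕0⊕0⊕1⊕1⊕1⊕0⊕0⊕0⊕0 = 0
s8: b8⊕b9⊕b10⊕b11⊕b12⊕b13⊕b14⊕b15⊕b24⊕b25⊕b26⊕b27⊕b28⊕b29⊕b30⊕b31 = 1⊕1⊕0⊕0⊕0⊕0⊕1⊕0⊕0⊕1⊕0⊕1⊕0⊕0⊕0⊕0 = 1
s16: b16⊕b17⊕b18⊕b19⊕b20⊕b21⊕b22⊕b23⊕b24⊕b25⊕b26⊕b27⊕b28⊕b29⊕b30⊕b31 = 0⊕1⊕0⊕0⊕0⊕1⊕1⊕1⊕0⊕1⊕0⊕1⊕0⊕0⊕0⊕0 = 0
Syndrome (s16...s1) = 01001 → position 9.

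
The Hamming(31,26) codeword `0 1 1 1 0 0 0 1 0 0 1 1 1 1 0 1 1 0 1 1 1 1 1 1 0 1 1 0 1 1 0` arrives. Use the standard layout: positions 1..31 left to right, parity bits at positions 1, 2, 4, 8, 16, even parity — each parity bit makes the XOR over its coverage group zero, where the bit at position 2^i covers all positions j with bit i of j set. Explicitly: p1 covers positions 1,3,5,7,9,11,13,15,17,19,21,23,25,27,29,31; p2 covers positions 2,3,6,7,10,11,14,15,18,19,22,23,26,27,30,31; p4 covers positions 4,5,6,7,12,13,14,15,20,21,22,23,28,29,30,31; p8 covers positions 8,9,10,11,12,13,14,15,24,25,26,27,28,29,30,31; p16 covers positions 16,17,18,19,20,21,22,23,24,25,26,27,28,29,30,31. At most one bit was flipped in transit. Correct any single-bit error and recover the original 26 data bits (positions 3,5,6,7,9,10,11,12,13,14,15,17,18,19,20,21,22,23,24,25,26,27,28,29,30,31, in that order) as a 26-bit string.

10000011110101111110110110

s1: b1⊕b3⊕b5⊕b7⊕b9⊕b11⊕b13⊕b15⊕b17⊕b19⊕b21⊕b23⊕b25⊕b27⊕b29⊕b31 = 0⊕1⊕0⊕0⊕0⊕1⊕1⊕0⊕1⊕1⊕1⊕1⊕0⊕1⊕1⊕0 = 1
s2: b2⊕b3⊕b6⊕b7⊕b10⊕b11⊕b14⊕b15⊕b18⊕b19⊕b22⊕b23⊕b26⊕b27⊕b30⊕b31 = 1⊕1⊕0⊕0⊕0⊕1⊕1⊕0⊕0⊕1⊕1⊕1⊕1⊕1⊕1⊕0 = 0
s4: b4⊕b5⊕b6⊕b7⊕b12⊕b13⊕b14⊕b15⊕b20⊕b21⊕b22⊕b23⊕b28⊕b29⊕b30⊕b31 = 1⊕0⊕0⊕0⊕1⊕1⊕1⊕0⊕1⊕1⊕1⊕1⊕0⊕1⊕1⊕0 = 0
s8: b8⊕b9⊕b10⊕b11⊕b12⊕b13⊕b14⊕b15⊕b24⊕b25⊕b26⊕b27⊕b28⊕b29⊕b30⊕b31 = 1⊕0⊕0⊕1⊕1⊕1⊕1⊕0⊕1⊕0⊕1⊕1⊕0⊕1⊕1⊕0 = 0
s16: b16⊕b17⊕b18⊕b19⊕b20⊕b21⊕b22⊕b23⊕b24⊕b25⊕b26⊕b27⊕b28⊕b29⊕b30⊕b31 = 1⊕1⊕0⊕1⊕1⊕1⊕1⊕1⊕1⊕0⊕1⊕1⊕0⊕1⊕1⊕0 = 0
Syndrome (s16...s1) = 00001 → position 1.
Flip bit 1: corrected codeword = 1111000100111101101111110110110
Data bits at positions 3,5,6,7,9,10,11,12,13,14,15,17,18,19,20,21,22,23,24,25,26,27,28,29,30,31: 10000011110101111110110110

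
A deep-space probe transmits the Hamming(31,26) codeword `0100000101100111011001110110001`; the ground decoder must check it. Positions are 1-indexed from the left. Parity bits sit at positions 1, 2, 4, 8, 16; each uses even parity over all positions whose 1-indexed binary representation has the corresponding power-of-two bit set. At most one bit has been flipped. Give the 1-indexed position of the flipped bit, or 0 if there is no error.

s1: b1⊕b3⊕b5⊕b7⊕b9⊕b11⊕b13⊕b15⊕b17⊕b19⊕b21⊕b23⊕b25⊕b27⊕b29⊕b31 = 0⊕0⊕0⊕0⊕0⊕1⊕0⊕1⊕0⊕1⊕0⊕1⊕0⊕1⊕0⊕1 = 0
s2: b2⊕b3⊕b6⊕b7⊕b10⊕b11⊕b14⊕b15⊕b18⊕b19⊕b22⊕b23⊕b26⊕b27⊕b30⊕b31 = 1⊕0⊕0⊕0⊕1⊕1⊕1⊕1⊕1⊕1⊕1⊕1⊕1⊕1⊕0⊕1 = 0
s4: b4⊕b5⊕b6⊕b7⊕b12⊕b13⊕b14⊕b15⊕b20⊕b21⊕b22⊕b23⊕b28⊕b29⊕b30⊕b31 = 0⊕0⊕0⊕0⊕0⊕0⊕1⊕1⊕0⊕0⊕1⊕1⊕0⊕0⊕0⊕1 = 1
s8: b8⊕b9⊕b10⊕b11⊕b12⊕b13⊕b14⊕b15⊕b24⊕b25⊕b26⊕b27⊕b28⊕b29⊕b30⊕b31 = 1⊕0⊕1⊕1⊕0⊕0⊕1⊕1⊕1⊕0⊕1⊕1⊕0⊕0⊕0⊕1 = 1
s16: b16⊕b17⊕b18⊕b19⊕b20⊕b21⊕b22⊕b23⊕b24⊕b25⊕b26⊕b27⊕b28⊕b29⊕b30⊕b31 = 1⊕0⊕1⊕1⊕0⊕0⊕1⊕1⊕1⊕0⊕1⊕1⊕0⊕0⊕0⊕1 = 1
Syndrome (s16...s1) = 11100 → position 28.

28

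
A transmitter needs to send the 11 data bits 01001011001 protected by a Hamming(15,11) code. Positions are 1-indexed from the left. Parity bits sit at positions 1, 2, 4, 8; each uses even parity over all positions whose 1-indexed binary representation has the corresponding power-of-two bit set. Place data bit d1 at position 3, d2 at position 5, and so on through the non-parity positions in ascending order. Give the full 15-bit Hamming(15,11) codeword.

000110001011001

Place data bits at non-power-of-two positions: b3=0, b5=1, b6=0, b7=0, b9=1, b10=0, b11=1, b12=1, b13=0, b14=0, b15=1.
p1 = XOR of data positions {3,5,7,9,11,13,15} = 0⊕1⊕0⊕1⊕1⊕0⊕1 = 0
p2 = XOR of data positions {3,6,7,10,11,14,15} = 0⊕0⊕0⊕0⊕1⊕0⊕1 = 0
p4 = XOR of data positions {5,6,7,12,13,14,15} = 1⊕0⊕0⊕1⊕0⊕0⊕1 = 1
p8 = XOR of data positions {9,10,11,12,13,14,15} = 1⊕0⊕1⊕1⊕0⊕0⊕1 = 0
Codeword b1..b15 = 000110001011001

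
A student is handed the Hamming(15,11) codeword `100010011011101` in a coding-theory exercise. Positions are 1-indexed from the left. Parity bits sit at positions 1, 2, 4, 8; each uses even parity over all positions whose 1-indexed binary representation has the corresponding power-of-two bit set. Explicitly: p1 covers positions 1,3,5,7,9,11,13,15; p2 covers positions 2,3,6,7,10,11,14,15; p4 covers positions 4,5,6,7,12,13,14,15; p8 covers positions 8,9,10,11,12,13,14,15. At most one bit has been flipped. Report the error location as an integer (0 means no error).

0

s1: b1⊕b3⊕b5⊕b7⊕b9⊕b11⊕b13⊕b15 = 1⊕0⊕1⊕0⊕1⊕1⊕1⊕1 = 0
s2: b2⊕b3⊕b6⊕b7⊕b10⊕b11⊕b14⊕b15 = 0⊕0⊕0⊕0⊕0⊕1⊕0⊕1 = 0
s4: b4⊕b5⊕b6⊕b7⊕b12⊕b13⊕b14⊕b15 = 0⊕1⊕0⊕0⊕1⊕1⊕0⊕1 = 0
s8: b8⊕b9⊕b10⊕b11⊕b12⊕b13⊕b14⊕b15 = 1⊕1⊕0⊕1⊕1⊕1⊕0⊕1 = 0
Syndrome (s8...s1) = 0000 → position 0 (no error).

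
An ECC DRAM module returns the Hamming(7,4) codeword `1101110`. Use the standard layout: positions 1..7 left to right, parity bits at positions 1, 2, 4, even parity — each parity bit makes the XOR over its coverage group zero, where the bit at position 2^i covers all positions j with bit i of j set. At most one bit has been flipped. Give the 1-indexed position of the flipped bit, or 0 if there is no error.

4

s1: b1⊕b3⊕b5⊕b7 = 1⊕0⊕1⊕0 = 0
s2: b2⊕b3⊕b6⊕b7 = 1⊕0⊕1⊕0 = 0
s4: b4⊕b5⊕b6⊕b7 = 1⊕1⊕1⊕0 = 1
Syndrome (s4...s1) = 100 → position 4.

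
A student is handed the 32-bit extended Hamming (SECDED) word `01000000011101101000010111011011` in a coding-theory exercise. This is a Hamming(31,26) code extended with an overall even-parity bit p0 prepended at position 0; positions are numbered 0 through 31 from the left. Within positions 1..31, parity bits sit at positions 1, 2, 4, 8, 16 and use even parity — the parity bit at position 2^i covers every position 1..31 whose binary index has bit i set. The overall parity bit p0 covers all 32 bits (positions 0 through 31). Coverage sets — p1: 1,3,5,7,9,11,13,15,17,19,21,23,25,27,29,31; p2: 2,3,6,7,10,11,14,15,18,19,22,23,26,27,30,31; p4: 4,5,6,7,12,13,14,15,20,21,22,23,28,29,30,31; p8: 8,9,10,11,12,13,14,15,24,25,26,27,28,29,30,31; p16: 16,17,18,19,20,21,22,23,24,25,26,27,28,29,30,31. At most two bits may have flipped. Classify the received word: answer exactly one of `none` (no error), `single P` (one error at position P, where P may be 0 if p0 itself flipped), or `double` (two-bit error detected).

single 31

s1: b1⊕b3⊕b5⊕b7⊕b9⊕b11⊕b13⊕b15⊕b17⊕b19⊕b21⊕b23⊕b25⊕b27⊕b29⊕b31 = 1⊕0⊕0⊕0⊕1⊕1⊕1⊕0⊕0⊕0⊕1⊕1⊕1⊕1⊕0⊕1 = 1
s2: b2⊕b3⊕b6⊕b7⊕b10⊕b11⊕b14⊕b15⊕b18⊕b19⊕b22⊕b23⊕b26⊕b27⊕b30⊕b31 = 0⊕0⊕0⊕0⊕1⊕1⊕1⊕0⊕0⊕0⊕0⊕1⊕0⊕1⊕1⊕1 = 1
s4: b4⊕b5⊕b6⊕b7⊕b12⊕b13⊕b14⊕b15⊕b20⊕b21⊕b22⊕b23⊕b28⊕b29⊕b30⊕b31 = 0⊕0⊕0⊕0⊕0⊕1⊕1⊕0⊕0⊕1⊕0⊕1⊕1⊕0⊕1⊕1 = 1
s8: b8⊕b9⊕b10⊕b11⊕b12⊕b13⊕b14⊕b15⊕b24⊕b25⊕b26⊕b27⊕b28⊕b29⊕b30⊕b31 = 0⊕1⊕1⊕1⊕0⊕1⊕1⊕0⊕1⊕1⊕0⊕1⊕1⊕0⊕1⊕1 = 1
s16: b16⊕b17⊕b18⊕b19⊕b20⊕b21⊕b22⊕b23⊕b24⊕b25⊕b26⊕b27⊕b28⊕b29⊕b30⊕b31 = 1⊕0⊕0⊕0⊕0⊕1⊕0⊕1⊕1⊕1⊕0⊕1⊕1⊕0⊕1⊕1 = 1
Syndrome (s16...s1) = 11111 → position 31.
Overall parity (XOR of all 32 bits, including p0): 0⊕1⊕0⊕0⊕0⊕0⊕0⊕0⊕0⊕1⊕1⊕1⊕0⊕1⊕1⊕0⊕1⊕0⊕0⊕0⊕0⊕1⊕0⊕1⊕1⊕1⊕0⊕1⊕1⊕0⊕1⊕1 = 1
Overall=1, syndrome position=31 → single-bit error at position 31.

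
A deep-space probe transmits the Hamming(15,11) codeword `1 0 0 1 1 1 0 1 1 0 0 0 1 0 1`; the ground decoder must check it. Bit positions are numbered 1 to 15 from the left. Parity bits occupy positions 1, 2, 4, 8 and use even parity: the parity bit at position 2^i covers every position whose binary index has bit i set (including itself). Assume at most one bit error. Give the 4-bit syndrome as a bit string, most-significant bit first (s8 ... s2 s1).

s1: b1⊕b3⊕b5⊕b7⊕b9⊕b11⊕b13⊕b15 = 1⊕0⊕1⊕0⊕1⊕0⊕1⊕1 = 1
s2: b2⊕b3⊕b6⊕b7⊕b10⊕b11⊕b14⊕b15 = 0⊕0⊕1⊕0⊕0⊕0⊕0⊕1 = 0
s4: b4⊕b5⊕b6⊕b7⊕b12⊕b13⊕b14⊕b15 = 1⊕1⊕1⊕0⊕0⊕1⊕0⊕1 = 1
s8: b8⊕b9⊕b10⊕b11⊕b12⊕b13⊕b14⊕b15 = 1⊕1⊕0⊕0⊕0⊕1⊕0⊕1 = 0
Syndrome (s8...s1) = 0101 → position 5.

0101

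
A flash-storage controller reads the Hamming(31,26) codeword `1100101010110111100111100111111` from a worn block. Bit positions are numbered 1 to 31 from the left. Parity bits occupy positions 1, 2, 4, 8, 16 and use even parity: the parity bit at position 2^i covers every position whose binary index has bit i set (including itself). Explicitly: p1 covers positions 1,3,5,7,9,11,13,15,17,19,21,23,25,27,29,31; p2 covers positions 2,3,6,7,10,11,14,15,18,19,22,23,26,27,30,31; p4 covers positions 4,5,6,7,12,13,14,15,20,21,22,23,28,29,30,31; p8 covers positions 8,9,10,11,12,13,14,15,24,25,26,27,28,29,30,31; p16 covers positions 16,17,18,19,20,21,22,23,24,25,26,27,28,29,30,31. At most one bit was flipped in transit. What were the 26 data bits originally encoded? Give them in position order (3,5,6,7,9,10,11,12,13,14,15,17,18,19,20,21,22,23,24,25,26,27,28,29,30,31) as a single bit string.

s1: b1⊕b3⊕b5⊕b7⊕b9⊕b11⊕b13⊕b15⊕b17⊕b19⊕b21⊕b23⊕b25⊕b27⊕b29⊕b31 = 1⊕0⊕1⊕1⊕1⊕1⊕0⊕1⊕1⊕0⊕1⊕1⊕0⊕1⊕1⊕1 = 0
s2: b2⊕b3⊕b6⊕b7⊕b10⊕b11⊕b14⊕b15⊕b18⊕b19⊕b22⊕b23⊕b26⊕b27⊕b30⊕b31 = 1⊕0⊕0⊕1⊕0⊕1⊕1⊕1⊕0⊕0⊕1⊕1⊕1⊕1⊕1⊕1 = 1
s4: b4⊕b5⊕b6⊕b7⊕b12⊕b13⊕b14⊕b15⊕b20⊕b21⊕b22⊕b23⊕b28⊕b29⊕b30⊕b31 = 0⊕1⊕0⊕1⊕1⊕0⊕1⊕1⊕1⊕1⊕1⊕1⊕1⊕1⊕1⊕1 = 1
s8: b8⊕b9⊕b10⊕b11⊕b12⊕b13⊕b14⊕b15⊕b24⊕b25⊕b26⊕b27⊕b28⊕b29⊕b30⊕b31 = 0⊕1⊕0⊕1⊕1⊕0⊕1⊕1⊕0⊕0⊕1⊕1⊕1⊕1⊕1⊕1 = 1
s16: b16⊕b17⊕b18⊕b19⊕b20⊕b21⊕b22⊕b23⊕b24⊕b25⊕b26⊕b27⊕b28⊕b29⊕b30⊕b31 = 1⊕1⊕0⊕0⊕1⊕1⊕1⊕1⊕0⊕0⊕1⊕1⊕1⊕1⊕1⊕1 = 0
Syndrome (s16...s1) = 01110 → position 14.
Flip bit 14: corrected codeword = 1100101010110011100111100111111
Data bits at positions 3,5,6,7,9,10,11,12,13,14,15,17,18,19,20,21,22,23,24,25,26,27,28,29,30,31: 01011011001100111100111111

01011011001100111100111111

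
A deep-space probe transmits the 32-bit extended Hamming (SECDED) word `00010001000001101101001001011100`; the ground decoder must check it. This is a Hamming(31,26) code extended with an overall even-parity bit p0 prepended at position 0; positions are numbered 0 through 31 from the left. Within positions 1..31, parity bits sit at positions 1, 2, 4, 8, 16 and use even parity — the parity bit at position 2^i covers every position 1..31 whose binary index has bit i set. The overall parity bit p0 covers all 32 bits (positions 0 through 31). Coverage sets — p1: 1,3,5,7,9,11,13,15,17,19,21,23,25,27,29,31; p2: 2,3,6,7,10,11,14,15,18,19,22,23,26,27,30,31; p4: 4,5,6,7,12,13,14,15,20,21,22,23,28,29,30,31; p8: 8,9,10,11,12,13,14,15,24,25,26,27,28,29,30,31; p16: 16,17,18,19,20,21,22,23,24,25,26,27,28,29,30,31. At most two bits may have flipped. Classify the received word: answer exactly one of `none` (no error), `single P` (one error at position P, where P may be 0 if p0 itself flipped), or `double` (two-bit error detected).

none

s1: b1⊕b3⊕b5⊕b7⊕b9⊕b11⊕b13⊕b15⊕b17⊕b19⊕b21⊕b23⊕b25⊕b27⊕b29⊕b31 = 0⊕1⊕0⊕1⊕0⊕0⊕1⊕0⊕1⊕1⊕0⊕0⊕1⊕1⊕1⊕0 = 0
s2: b2⊕b3⊕b6⊕b7⊕b10⊕b11⊕b14⊕b15⊕b18⊕b19⊕b22⊕b23⊕b26⊕b27⊕b30⊕b31 = 0⊕1⊕0⊕1⊕0⊕0⊕1⊕0⊕0⊕1⊕1⊕0⊕0⊕1⊕0⊕0 = 0
s4: b4⊕b5⊕b6⊕b7⊕b12⊕b13⊕b14⊕b15⊕b20⊕b21⊕b22⊕b23⊕b28⊕b29⊕b30⊕b31 = 0⊕0⊕0⊕1⊕0⊕1⊕1⊕0⊕0⊕0⊕1⊕0⊕1⊕1⊕0⊕0 = 0
s8: b8⊕b9⊕b10⊕b11⊕b12⊕b13⊕b14⊕b15⊕b24⊕b25⊕b26⊕b27⊕b28⊕b29⊕b30⊕b31 = 0⊕0⊕0⊕0⊕0⊕1⊕1⊕0⊕0⊕1⊕0⊕1⊕1⊕1⊕0⊕0 = 0
s16: b16⊕b17⊕b18⊕b19⊕b20⊕b21⊕b22⊕b23⊕b24⊕b25⊕b26⊕b27⊕b28⊕b29⊕b30⊕b31 = 1⊕1⊕0⊕1⊕0⊕0⊕1⊕0⊕0⊕1⊕0⊕1⊕1⊕1⊕0⊕0 = 0
Syndrome (s16...s1) = 00000 → position 0 (no error).
Overall parity (XOR of all 32 bits, including p0): 0⊕0⊕0⊕1⊕0⊕0⊕0⊕1⊕0⊕0⊕0⊕0⊕0⊕1⊕1⊕0⊕1⊕1⊕0⊕1⊕0⊕0⊕1⊕0⊕0⊕1⊕0⊕1⊕1⊕1⊕0⊕0 = 0
Overall=0, syndrome position=0 → no error.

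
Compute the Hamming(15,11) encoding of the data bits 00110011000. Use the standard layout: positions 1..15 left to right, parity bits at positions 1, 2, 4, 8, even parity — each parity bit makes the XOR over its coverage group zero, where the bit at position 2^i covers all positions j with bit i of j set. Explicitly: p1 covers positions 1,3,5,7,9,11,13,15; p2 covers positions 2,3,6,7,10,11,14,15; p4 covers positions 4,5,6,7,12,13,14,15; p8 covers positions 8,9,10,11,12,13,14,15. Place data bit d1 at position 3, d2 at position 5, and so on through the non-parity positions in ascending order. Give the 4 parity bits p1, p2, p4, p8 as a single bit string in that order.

0110

Place data bits at non-power-of-two positions: b3=0, b5=0, b6=1, b7=1, b9=0, b10=0, b11=1, b12=1, b13=0, b14=0, b15=0.
p1 = XOR of data positions {3,5,7,9,11,13,15} = 0⊕0⊕1⊕0⊕1⊕0⊕0 = 0
p2 = XOR of data positions {3,6,7,10,11,14,15} = 0⊕1⊕1⊕0⊕1⊕0⊕0 = 1
p4 = XOR of data positions {5,6,7,12,13,14,15} = 0⊕1⊕1⊕1⊕0⊕0⊕0 = 1
p8 = XOR of data positions {9,10,11,12,13,14,15} = 0⊕0⊕1⊕1⊕0⊕0⊕0 = 0
Parity bits p1,p2,p4,p8 = 0110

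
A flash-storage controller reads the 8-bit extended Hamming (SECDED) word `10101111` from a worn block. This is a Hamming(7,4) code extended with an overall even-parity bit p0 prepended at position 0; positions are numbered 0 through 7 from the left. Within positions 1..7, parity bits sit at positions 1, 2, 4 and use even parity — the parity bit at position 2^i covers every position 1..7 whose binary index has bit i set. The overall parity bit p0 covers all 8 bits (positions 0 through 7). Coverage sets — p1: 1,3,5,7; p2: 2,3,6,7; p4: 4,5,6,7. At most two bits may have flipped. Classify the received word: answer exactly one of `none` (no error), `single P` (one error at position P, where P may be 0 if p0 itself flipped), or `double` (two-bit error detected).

double

s1: b1⊕b3⊕b5⊕b7 = 0⊕0⊕1⊕1 = 0
s2: b2⊕b3⊕b6⊕b7 = 1⊕0⊕1⊕1 = 1
s4: b4⊕b5⊕b6⊕b7 = 1⊕1⊕1⊕1 = 0
Syndrome (s4...s1) = 010 → position 2.
Overall parity (XOR of all 8 bits, including p0): 1⊕0⊕1⊕0⊕1⊕1⊕1⊕1 = 0
Overall=0, syndrome position=2 → double-bit error detected (uncorrectable).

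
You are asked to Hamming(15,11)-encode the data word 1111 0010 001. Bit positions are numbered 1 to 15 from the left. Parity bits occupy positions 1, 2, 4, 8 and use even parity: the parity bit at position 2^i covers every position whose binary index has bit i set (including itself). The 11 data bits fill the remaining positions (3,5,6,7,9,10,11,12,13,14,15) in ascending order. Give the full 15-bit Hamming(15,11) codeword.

Place data bits at non-power-of-two positions: b3=1, b5=1, b6=1, b7=1, b9=0, b10=0, b11=1, b12=0, b13=0, b14=0, b15=1.
p1 = XOR of data positions {3,5,7,9,11,13,15} = 1⊕1⊕1⊕0⊕1⊕0⊕1 = 1
p2 = XOR of data positions {3,6,7,10,11,14,15} = 1⊕1⊕1⊕0⊕1⊕0⊕1 = 1
p4 = XOR of data positions {5,6,7,12,13,14,15} = 1⊕1⊕1⊕0⊕0⊕0⊕1 = 0
p8 = XOR of data positions {9,10,11,12,13,14,15} = 0⊕0⊕1⊕0⊕0⊕0⊕1 = 0
Codeword b1..b15 = 111011100010001

111011100010001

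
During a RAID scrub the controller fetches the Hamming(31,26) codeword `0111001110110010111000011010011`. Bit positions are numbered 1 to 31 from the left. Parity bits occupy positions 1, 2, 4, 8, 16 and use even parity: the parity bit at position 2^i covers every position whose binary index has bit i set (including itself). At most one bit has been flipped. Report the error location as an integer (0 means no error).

0

s1: b1⊕b3⊕b5⊕b7⊕b9⊕b11⊕b13⊕b15⊕b17⊕b19⊕b21⊕b23⊕b25⊕b27⊕b29⊕b31 = 0⊕1⊕0⊕1⊕1⊕1⊕0⊕1⊕1⊕1⊕0⊕0⊕1⊕1⊕0⊕1 = 0
s2: b2⊕b3⊕b6⊕b7⊕b10⊕b11⊕b14⊕b15⊕b18⊕b19⊕b22⊕b23⊕b26⊕b27⊕b30⊕b31 = 1⊕1⊕0⊕1⊕0⊕1⊕0⊕1⊕1⊕1⊕0⊕0⊕0⊕1⊕1⊕1 = 0
s4: b4⊕b5⊕b6⊕b7⊕b12⊕b13⊕b14⊕b15⊕b20⊕b21⊕b22⊕b23⊕b28⊕b29⊕b30⊕b31 = 1⊕0⊕0⊕1⊕1⊕0⊕0⊕1⊕0⊕0⊕0⊕0⊕0⊕0⊕1⊕1 = 0
s8: b8⊕b9⊕b10⊕b11⊕b12⊕b13⊕b14⊕b15⊕b24⊕b25⊕b26⊕b27⊕b28⊕b29⊕b30⊕b31 = 1⊕1⊕0⊕1⊕1⊕0⊕0⊕1⊕1⊕1⊕0⊕1⊕0⊕0⊕1⊕1 = 0
s16: b16⊕b17⊕b18⊕b19⊕b20⊕b21⊕b22⊕b23⊕b24⊕b25⊕b26⊕b27⊕b28⊕b29⊕b30⊕b31 = 0⊕1⊕1⊕1⊕0⊕0⊕0⊕0⊕1⊕1⊕0⊕1⊕0⊕0⊕1⊕1 = 0
Syndrome (s16...s1) = 00000 → position 0 (no error).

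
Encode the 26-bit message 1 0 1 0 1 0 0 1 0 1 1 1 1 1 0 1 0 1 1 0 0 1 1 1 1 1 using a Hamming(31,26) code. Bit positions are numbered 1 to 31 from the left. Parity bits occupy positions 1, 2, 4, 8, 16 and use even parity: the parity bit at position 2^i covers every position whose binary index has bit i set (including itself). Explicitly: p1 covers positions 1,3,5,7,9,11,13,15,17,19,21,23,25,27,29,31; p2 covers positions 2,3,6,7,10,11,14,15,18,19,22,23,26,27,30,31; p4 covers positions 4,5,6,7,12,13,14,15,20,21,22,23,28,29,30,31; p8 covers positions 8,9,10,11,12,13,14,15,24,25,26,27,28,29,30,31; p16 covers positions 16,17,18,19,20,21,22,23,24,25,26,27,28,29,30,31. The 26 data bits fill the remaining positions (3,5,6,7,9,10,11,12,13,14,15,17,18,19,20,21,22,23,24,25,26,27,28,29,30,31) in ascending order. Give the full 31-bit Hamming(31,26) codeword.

0010010010010111111010110011111

Place data bits at non-power-of-two positions: b3=1, b5=0, b6=1, b7=0, b9=1, b10=0, b11=0, b12=1, b13=0, b14=1, b15=1, b17=1, b18=1, b19=1, b20=0, b21=1, b22=0, b23=1, b24=1, b25=0, b26=0, b27=1, b28=1, b29=1, b30=1, b31=1.
p1 = XOR of data positions {3,5,7,9,11,13,15,17,19,21,23,25,27,29,31} = 1⊕0⊕0⊕1⊕0⊕0⊕1⊕1⊕1⊕1⊕1⊕0⊕1⊕1⊕1 = 0
p2 = XOR of data positions {3,6,7,10,11,14,15,18,19,22,23,26,27,30,31} = 1⊕1⊕0⊕0⊕0⊕1⊕1⊕1⊕1⊕0⊕1⊕0⊕1⊕1⊕1 = 0
p4 = XOR of data positions {5,6,7,12,13,14,15,20,21,22,23,28,29,30,31} = 0⊕1⊕0⊕1⊕0⊕1⊕1⊕0⊕1⊕0⊕1⊕1⊕1⊕1⊕1 = 0
p8 = XOR of data positions {9,10,11,12,13,14,15,24,25,26,27,28,29,30,31} = 1⊕0⊕0⊕1⊕0⊕1⊕1⊕1⊕0⊕0⊕1⊕1⊕1⊕1⊕1 = 0
p16 = XOR of data positions {17,18,19,20,21,22,23,24,25,26,27,28,29,30,31} = 1⊕1⊕1⊕0⊕1⊕0⊕1⊕1⊕0⊕0⊕1⊕1⊕1⊕1⊕1 = 1
Codeword b1..b31 = 0010010010010111111010110011111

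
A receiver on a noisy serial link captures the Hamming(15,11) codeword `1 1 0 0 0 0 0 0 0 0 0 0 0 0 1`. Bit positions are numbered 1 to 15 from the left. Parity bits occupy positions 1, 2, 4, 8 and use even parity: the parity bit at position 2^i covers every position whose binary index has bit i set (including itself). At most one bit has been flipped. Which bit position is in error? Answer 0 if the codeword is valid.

s1: b1⊕b3⊕b5⊕b7⊕b9⊕b11⊕b13⊕b15 = 1⊕0⊕0⊕0⊕0⊕0⊕0⊕1 = 0
s2: b2⊕b3⊕b6⊕b7⊕b10⊕b11⊕b14⊕b15 = 1⊕0⊕0⊕0⊕0⊕0⊕0⊕1 = 0
s4: b4⊕b5⊕b6⊕b7⊕b12⊕b13⊕b14⊕b15 = 0⊕0⊕0⊕0⊕0⊕0⊕0⊕1 = 1
s8: b8⊕b9⊕b10⊕b11⊕b12⊕b13⊕b14⊕b15 = 0⊕0⊕0⊕0⊕0⊕0⊕0⊕1 = 1
Syndrome (s8...s1) = 1100 → position 12.

12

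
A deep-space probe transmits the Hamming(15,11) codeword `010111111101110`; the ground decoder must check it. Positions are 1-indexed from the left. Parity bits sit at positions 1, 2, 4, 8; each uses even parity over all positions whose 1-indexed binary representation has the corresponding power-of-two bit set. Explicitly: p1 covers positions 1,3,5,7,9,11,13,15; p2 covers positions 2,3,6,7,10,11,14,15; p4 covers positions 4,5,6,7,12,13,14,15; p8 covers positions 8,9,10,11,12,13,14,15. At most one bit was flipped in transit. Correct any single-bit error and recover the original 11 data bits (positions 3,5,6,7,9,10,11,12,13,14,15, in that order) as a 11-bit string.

01011101110

s1: b1⊕b3⊕b5⊕b7⊕b9⊕b11⊕b13⊕b15 = 0⊕0⊕1⊕1⊕1⊕0⊕1⊕0 = 0
s2: b2⊕b3⊕b6⊕b7⊕b10⊕b11⊕b14⊕b15 = 1⊕0⊕1⊕1⊕1⊕0⊕1⊕0 = 1
s4: b4⊕b5⊕b6⊕b7⊕b12⊕b13⊕b14⊕b15 = 1⊕1⊕1⊕1⊕1⊕1⊕1⊕0 = 1
s8: b8⊕b9⊕b10⊕b11⊕b12⊕b13⊕b14⊕b15 = 1⊕1⊕1⊕0⊕1⊕1⊕1⊕0 = 0
Syndrome (s8...s1) = 0110 → position 6.
Flip bit 6: corrected codeword = 010110111101110
Data bits at positions 3,5,6,7,9,10,11,12,13,14,15: 01011101110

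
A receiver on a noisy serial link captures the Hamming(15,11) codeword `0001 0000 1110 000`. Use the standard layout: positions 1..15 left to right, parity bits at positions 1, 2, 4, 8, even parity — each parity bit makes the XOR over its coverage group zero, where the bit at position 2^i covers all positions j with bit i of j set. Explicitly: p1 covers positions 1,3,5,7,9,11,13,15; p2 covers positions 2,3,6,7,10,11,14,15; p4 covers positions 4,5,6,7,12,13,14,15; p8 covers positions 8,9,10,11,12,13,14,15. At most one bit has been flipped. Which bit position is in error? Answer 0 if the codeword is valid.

s1: b1⊕b3⊕b5⊕b7⊕b9⊕b11⊕b13⊕b15 = 0⊕0⊕0⊕0⊕1⊕1⊕0⊕0 = 0
s2: b2⊕b3⊕b6⊕b7⊕b10⊕b11⊕b14⊕b15 = 0⊕0⊕0⊕0⊕1⊕1⊕0⊕0 = 0
s4: b4⊕b5⊕b6⊕b7⊕b12⊕b13⊕b14⊕b15 = 1⊕0⊕0⊕0⊕0⊕0⊕0⊕0 = 1
s8: b8⊕b9⊕b10⊕b11⊕b12⊕b13⊕b14⊕b15 = 0⊕1⊕1⊕1⊕0⊕0⊕0⊕0 = 1
Syndrome (s8...s1) = 1100 → position 12.

12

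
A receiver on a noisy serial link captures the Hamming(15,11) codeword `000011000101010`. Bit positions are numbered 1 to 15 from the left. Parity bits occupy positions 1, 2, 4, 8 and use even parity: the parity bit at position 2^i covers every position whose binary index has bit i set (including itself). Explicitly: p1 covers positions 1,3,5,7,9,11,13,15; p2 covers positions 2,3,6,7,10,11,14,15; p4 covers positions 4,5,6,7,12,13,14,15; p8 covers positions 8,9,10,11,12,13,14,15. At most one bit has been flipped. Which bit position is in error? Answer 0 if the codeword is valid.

s1: b1⊕b3⊕b5⊕b7⊕b9⊕b11⊕b13⊕b15 = 0⊕0⊕1⊕0⊕0⊕0⊕0⊕0 = 1
s2: b2⊕b3⊕b6⊕b7⊕b10⊕b11⊕b14⊕b15 = 0⊕0⊕1⊕0⊕1⊕0⊕1⊕0 = 1
s4: b4⊕b5⊕b6⊕b7⊕b12⊕b13⊕b14⊕b15 = 0⊕1⊕1⊕0⊕1⊕0⊕1⊕0 = 0
s8: b8⊕b9⊕b10⊕b11⊕b12⊕b13⊕b14⊕b15 = 0⊕0⊕1⊕0⊕1⊕0⊕1⊕0 = 1
Syndrome (s8...s1) = 1011 → position 11.

11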